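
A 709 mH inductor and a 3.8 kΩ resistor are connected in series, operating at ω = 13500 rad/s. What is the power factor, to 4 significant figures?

0.3690

X_L = ωL = 9572 Ω
Z = 3800 + j9572 Ω
|Z| = √(3800² + 9572²) = 10300 Ω
∠Z = arctan(9572/3800) = 68.35°
cos φ = cos(68.35°) = 0.3690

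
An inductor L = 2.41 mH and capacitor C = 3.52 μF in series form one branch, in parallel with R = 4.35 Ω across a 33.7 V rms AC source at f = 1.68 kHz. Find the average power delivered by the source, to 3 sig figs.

261 W

ω = 2πf = 10560 rad/s
X_L = ωL = 25.4 Ω
X_C = 1/(ωC) = 26.9 Ω
Branch 1: Z₁ = R = 4.35 Ω
Branch 2 (series LC): Z₂ = j(X_L − X_C) = −j1.47 Ω
Parallel: Z = Z₁Z₂/(Z₁+Z₂), |Z| = 1.40 Ω, ∠Z = -71.3°
I = V/|Z| = 24.1 A
P = VI cos φ = 33.7 × 24.1 × cos(-71.3°) = 261 W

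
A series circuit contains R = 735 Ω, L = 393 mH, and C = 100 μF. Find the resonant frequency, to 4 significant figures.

ω₀ = 1/√(LC) = 1/√(0.393 × 0.0001) = 159.5 rad/s
f₀ = ω₀/(2π) = 25.39 Hz

25.39 Hz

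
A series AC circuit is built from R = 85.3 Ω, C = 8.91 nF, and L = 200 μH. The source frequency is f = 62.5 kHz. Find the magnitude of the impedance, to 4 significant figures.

ω = 2πf = 392700 rad/s
X_L = ωL = 78.54 Ω
X_C = 1/(ωC) = 285.8 Ω
Net reactance X = X_L − X_C = -207.3 Ω
Z = 85.30 − j207.3 Ω
|Z| = √(85.30² + 207.3²) = 224.1 Ω

224.1 Ω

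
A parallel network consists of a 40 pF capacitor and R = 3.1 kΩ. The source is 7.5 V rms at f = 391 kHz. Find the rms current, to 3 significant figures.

2.53 mA

ω = 2πf = 2.457e+06 rad/s
X_C = 1/(ωC) = 10200 Ω
Parallel: admittances add. Y = 1/R + jωC
Y = (0.000323 + j9.83e-05) S
|Y| = 0.000337 S → |Z| = 1/|Y| = 2970 Ω, ∠Z = −∠Y = -16.9°
I = V/|Z| = 7.5/2970 = 2.53 mA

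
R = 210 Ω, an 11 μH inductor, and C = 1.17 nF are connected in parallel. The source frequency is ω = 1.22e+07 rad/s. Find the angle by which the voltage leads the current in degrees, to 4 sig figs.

X_L = ωL = 134.2 Ω
X_C = 1/(ωC) = 70.06 Ω
Parallel: admittances add. Y = 1/R + 1/(jωL) + jωC
Y = (0.004762 + j0.006822) S
|Y| = 0.008320 S → |Z| = 1/|Y| = 120.2 Ω, ∠Z = −∠Y = -55.09°

-55.09°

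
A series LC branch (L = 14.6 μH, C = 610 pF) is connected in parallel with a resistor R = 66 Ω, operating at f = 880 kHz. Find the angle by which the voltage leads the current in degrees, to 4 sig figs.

ω = 2πf = 5.529e+06 rad/s
X_L = ωL = 80.73 Ω
X_C = 1/(ωC) = 296.5 Ω
Branch 1: Z₁ = R = 66.00 Ω
Branch 2 (series LC): Z₂ = j(X_L − X_C) = −j215.8 Ω
Parallel: Z = Z₁Z₂/(Z₁+Z₂), |Z| = 63.11 Ω, ∠Z = -17.01°

-17.01°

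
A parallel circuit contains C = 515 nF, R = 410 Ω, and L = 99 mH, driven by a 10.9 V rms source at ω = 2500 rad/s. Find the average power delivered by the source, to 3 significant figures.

290 mW

X_L = ωL = 248 Ω
X_C = 1/(ωC) = 777 Ω
Parallel: admittances add. Y = 1/R + 1/(jωL) + jωC
Y = (0.00244 − j0.00275) S
|Y| = 0.00368 S → |Z| = 1/|Y| = 272 Ω, ∠Z = −∠Y = 48.5°
I = V/|Z| = 40.1 mA
P = VI cos φ = 10.9 × 0.0401 × cos(48.5°) = 290 mW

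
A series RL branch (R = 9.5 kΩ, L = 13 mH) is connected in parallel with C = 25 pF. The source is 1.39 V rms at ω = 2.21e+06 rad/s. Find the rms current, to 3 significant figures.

X_L = ωL = 28700 Ω
X_C = 1/(ωC) = 18100 Ω
Branch 1 (R+jX_L): Z₁ = 9500 + j28700 Ω, |Z₁| = 30300 Ω
Branch 2 (−jX_C): Z₂ = −j18100 Ω
Parallel: Z = Z₁Z₂/(Z₁+Z₂), |Z| = 38400 Ω, ∠Z = -66.5°
I = V/|Z| = 1.39/38400 = 36.2 μA

36.2 μA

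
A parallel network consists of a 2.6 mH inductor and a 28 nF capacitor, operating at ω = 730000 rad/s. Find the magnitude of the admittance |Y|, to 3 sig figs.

19.9 mS

X_L = ωL = 1900 Ω
X_C = 1/(ωC) = 48.9 Ω
Parallel: admittances add. Y = 1/(jωL) + jωC
Y = (0 + j0.0199) S
|Y| = 0.0199 S → |Z| = 1/|Y| = 50.2 Ω, ∠Z = −∠Y = -90.0°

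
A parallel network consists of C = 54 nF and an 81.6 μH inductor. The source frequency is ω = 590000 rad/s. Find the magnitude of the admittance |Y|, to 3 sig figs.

11.1 mS

X_L = ωL = 48.1 Ω
X_C = 1/(ωC) = 31.4 Ω
Parallel: admittances add. Y = 1/(jωL) + jωC
Y = (0 + j0.0111) S
|Y| = 0.0111 S → |Z| = 1/|Y| = 90.2 Ω, ∠Z = −∠Y = -90.0°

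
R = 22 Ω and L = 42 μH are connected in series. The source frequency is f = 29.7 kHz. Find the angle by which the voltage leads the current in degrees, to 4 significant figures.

19.61°

ω = 2πf = 186600 rad/s
X_L = ωL = 7.838 Ω
Z = 22.00 + j7.838 Ω
|Z| = √(22.00² + 7.838²) = 23.35 Ω
∠Z = arctan(7.838/22.00) = 19.61°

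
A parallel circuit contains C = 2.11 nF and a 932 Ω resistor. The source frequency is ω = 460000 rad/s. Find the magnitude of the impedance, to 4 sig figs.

691.2 Ω

X_C = 1/(ωC) = 1030 Ω
Parallel: admittances add. Y = 1/R + jωC
Y = (0.001073 + j0.0009706) S
|Y| = 0.001447 S → |Z| = 1/|Y| = 691.2 Ω, ∠Z = −∠Y = -42.13°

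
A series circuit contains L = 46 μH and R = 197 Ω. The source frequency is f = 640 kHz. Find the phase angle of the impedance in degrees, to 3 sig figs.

ω = 2πf = 4.021e+06 rad/s
X_L = ωL = 185 Ω
Z = 197 + j185 Ω
|Z| = √(197² + 185²) = 270 Ω
∠Z = arctan(185/197) = 43.2°

43.2°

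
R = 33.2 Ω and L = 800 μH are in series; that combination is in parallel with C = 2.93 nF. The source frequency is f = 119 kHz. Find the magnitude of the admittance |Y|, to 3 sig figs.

532 μS

ω = 2πf = 747700 rad/s
X_L = ωL = 598 Ω
X_C = 1/(ωC) = 456 Ω
Branch 1 (R+jX_L): Z₁ = 33.2 + j598 Ω, |Z₁| = 599 Ω
Branch 2 (−jX_C): Z₂ = −j456 Ω
Parallel: Z = Z₁Z₂/(Z₁+Z₂), |Z| = 1880 Ω, ∠Z = -80.0°
|Y| = 1/|Z| = 532 μS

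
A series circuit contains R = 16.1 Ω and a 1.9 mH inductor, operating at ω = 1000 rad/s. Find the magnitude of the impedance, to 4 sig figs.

16.21 Ω

X_L = ωL = 1.900 Ω
Z = 16.10 + j1.900 Ω
|Z| = √(16.10² + 1.900²) = 16.21 Ω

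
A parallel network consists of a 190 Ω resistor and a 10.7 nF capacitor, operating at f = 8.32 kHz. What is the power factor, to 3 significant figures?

ω = 2πf = 52280 rad/s
X_C = 1/(ωC) = 1790 Ω
Parallel: admittances add. Y = 1/R + jωC
Y = (0.00526 + j0.000559) S
|Y| = 0.00529 S → |Z| = 1/|Y| = 189 Ω, ∠Z = −∠Y = -6.07°
cos φ = cos(-6.07°) = 0.994

0.994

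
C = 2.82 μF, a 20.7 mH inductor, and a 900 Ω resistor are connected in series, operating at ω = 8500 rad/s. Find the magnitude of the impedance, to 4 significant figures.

910.0 Ω

X_L = ωL = 175.9 Ω
X_C = 1/(ωC) = 41.72 Ω
Net reactance X = X_L − X_C = 134.2 Ω
Z = 900.0 + j134.2 Ω
|Z| = √(900.0² + 134.2²) = 910.0 Ω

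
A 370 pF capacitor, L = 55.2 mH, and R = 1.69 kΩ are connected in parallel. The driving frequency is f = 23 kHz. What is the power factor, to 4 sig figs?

0.9927

ω = 2πf = 144500 rad/s
X_L = ωL = 7977 Ω
X_C = 1/(ωC) = 18700 Ω
Parallel: admittances add. Y = 1/R + 1/(jωL) + jωC
Y = (0.0005917 − j7.189e-05) S
|Y| = 0.0005961 S → |Z| = 1/|Y| = 1678 Ω, ∠Z = −∠Y = 6.927°
cos φ = cos(6.927°) = 0.9927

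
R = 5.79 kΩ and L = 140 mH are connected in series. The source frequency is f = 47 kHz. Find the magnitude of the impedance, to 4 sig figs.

41750 Ω

ω = 2πf = 295300 rad/s
X_L = ωL = 41340 Ω
Z = 5790 + j41340 Ω
|Z| = √(5790² + 41340²) = 41750 Ω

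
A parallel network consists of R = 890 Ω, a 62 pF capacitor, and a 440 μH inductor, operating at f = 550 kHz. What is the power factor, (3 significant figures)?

ω = 2πf = 3.456e+06 rad/s
X_L = ωL = 1520 Ω
X_C = 1/(ωC) = 4670 Ω
Parallel: admittances add. Y = 1/R + 1/(jωL) + jωC
Y = (0.00112 − j0.000443) S
|Y| = 0.00121 S → |Z| = 1/|Y| = 828 Ω, ∠Z = −∠Y = 21.5°
cos φ = cos(21.5°) = 0.930

0.930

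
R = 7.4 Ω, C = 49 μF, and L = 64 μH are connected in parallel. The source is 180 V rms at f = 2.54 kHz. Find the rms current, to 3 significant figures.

43.0 A

ω = 2πf = 15960 rad/s
X_L = ωL = 1.02 Ω
X_C = 1/(ωC) = 1.28 Ω
Parallel: admittances add. Y = 1/R + 1/(jωL) + jωC
Y = (0.135 − j0.197) S
|Y| = 0.239 S → |Z| = 1/|Y| = 4.19 Ω, ∠Z = −∠Y = 55.6°
I = V/|Z| = 180/4.19 = 43.0 A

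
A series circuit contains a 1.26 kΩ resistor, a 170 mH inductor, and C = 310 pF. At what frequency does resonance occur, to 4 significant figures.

21.92 kHz

ω₀ = 1/√(LC) = 1/√(0.17 × 3.1e-10) = 137800 rad/s
f₀ = ω₀/(2π) = 21.92 kHz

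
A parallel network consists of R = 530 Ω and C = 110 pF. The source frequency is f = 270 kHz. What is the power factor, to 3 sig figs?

0.995

ω = 2πf = 1.696e+06 rad/s
X_C = 1/(ωC) = 5360 Ω
Parallel: admittances add. Y = 1/R + jωC
Y = (0.00189 + j0.000187) S
|Y| = 0.00190 S → |Z| = 1/|Y| = 527 Ω, ∠Z = −∠Y = -5.65°
cos φ = cos(-5.65°) = 0.995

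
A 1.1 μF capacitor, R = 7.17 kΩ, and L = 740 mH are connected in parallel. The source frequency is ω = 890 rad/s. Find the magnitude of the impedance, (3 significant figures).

1790 Ω

X_L = ωL = 659 Ω
X_C = 1/(ωC) = 1020 Ω
Parallel: admittances add. Y = 1/R + 1/(jωL) + jωC
Y = (0.000139 − j0.000539) S
|Y| = 0.000557 S → |Z| = 1/|Y| = 1790 Ω, ∠Z = −∠Y = 75.5°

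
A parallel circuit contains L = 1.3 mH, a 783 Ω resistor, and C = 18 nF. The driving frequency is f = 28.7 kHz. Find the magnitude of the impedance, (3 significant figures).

612 Ω

ω = 2πf = 180300 rad/s
X_L = ωL = 234 Ω
X_C = 1/(ωC) = 308 Ω
Parallel: admittances add. Y = 1/R + 1/(jωL) + jωC
Y = (0.00128 − j0.00102) S
|Y| = 0.00163 S → |Z| = 1/|Y| = 612 Ω, ∠Z = −∠Y = 38.6°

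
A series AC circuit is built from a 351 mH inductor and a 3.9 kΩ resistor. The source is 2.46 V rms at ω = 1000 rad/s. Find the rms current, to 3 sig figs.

X_L = ωL = 351 Ω
Z = 3900 + j351 Ω
|Z| = √(3900² + 351²) = 3920 Ω
I = V/|Z| = 2.46/3920 = 628 μA

628 μA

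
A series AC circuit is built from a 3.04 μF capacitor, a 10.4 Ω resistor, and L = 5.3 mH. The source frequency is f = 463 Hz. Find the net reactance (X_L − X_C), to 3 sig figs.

ω = 2πf = 2909 rad/s
X_L = ωL = 15.4 Ω
X_C = 1/(ωC) = 113 Ω
X = 15.4 − 113 = -97.7 Ω

-97.7 Ω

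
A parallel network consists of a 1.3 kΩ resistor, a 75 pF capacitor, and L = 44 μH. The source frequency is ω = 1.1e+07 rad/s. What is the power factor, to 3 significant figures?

0.527

X_L = ωL = 484 Ω
X_C = 1/(ωC) = 1210 Ω
Parallel: admittances add. Y = 1/R + 1/(jωL) + jωC
Y = (0.000769 − j0.00124) S
|Y| = 0.00146 S → |Z| = 1/|Y| = 685 Ω, ∠Z = −∠Y = 58.2°
cos φ = cos(58.2°) = 0.527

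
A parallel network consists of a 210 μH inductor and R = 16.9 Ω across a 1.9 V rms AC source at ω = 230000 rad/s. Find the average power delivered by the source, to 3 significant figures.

X_L = ωL = 48.3 Ω
Parallel: admittances add. Y = 1/R + 1/(jωL)
Y = (0.0592 − j0.0207) S
|Y| = 0.0627 S → |Z| = 1/|Y| = 16.0 Ω, ∠Z = −∠Y = 19.3°
I = V/|Z| = 119 mA
P = VI cos φ = 1.9 × 0.119 × cos(19.3°) = 214 mW

214 mW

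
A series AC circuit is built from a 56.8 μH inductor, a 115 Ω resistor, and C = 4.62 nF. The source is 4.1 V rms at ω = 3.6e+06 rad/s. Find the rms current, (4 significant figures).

22.21 mA

X_L = ωL = 204.5 Ω
X_C = 1/(ωC) = 60.13 Ω
Net reactance X = X_L − X_C = 144.4 Ω
Z = 115.0 + j144.4 Ω
|Z| = √(115.0² + 144.4²) = 184.6 Ω
I = V/|Z| = 4.1/184.6 = 22.21 mA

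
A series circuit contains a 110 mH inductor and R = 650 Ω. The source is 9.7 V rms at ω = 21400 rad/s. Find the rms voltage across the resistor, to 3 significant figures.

2.58 V

X_L = ωL = 2350 Ω
Z = 650 + j2350 Ω
|Z| = √(650² + 2350²) = 2440 Ω
I = V/|Z| = 3.97 mA
V_R = I·|Z_R| = 0.00397 × 650 = 2.58 V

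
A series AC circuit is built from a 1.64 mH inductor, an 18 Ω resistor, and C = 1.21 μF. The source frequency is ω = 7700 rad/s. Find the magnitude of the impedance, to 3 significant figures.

96.4 Ω

X_L = ωL = 12.6 Ω
X_C = 1/(ωC) = 107 Ω
Net reactance X = X_L − X_C = -94.7 Ω
Z = 18.0 − j94.7 Ω
|Z| = √(18.0² + 94.7²) = 96.4 Ω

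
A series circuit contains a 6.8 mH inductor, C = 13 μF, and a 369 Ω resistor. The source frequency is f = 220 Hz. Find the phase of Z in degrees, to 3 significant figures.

ω = 2πf = 1382 rad/s
X_L = ωL = 9.40 Ω
X_C = 1/(ωC) = 55.6 Ω
Net reactance X = X_L − X_C = -46.2 Ω
Z = 369 − j46.2 Ω
|Z| = √(369² + 46.2²) = 372 Ω
∠Z = arctan(-46.2/369) = -7.14°

-7.14°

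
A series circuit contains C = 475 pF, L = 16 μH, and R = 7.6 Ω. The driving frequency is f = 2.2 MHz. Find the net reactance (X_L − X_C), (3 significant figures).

68.9 Ω

ω = 2πf = 1.382e+07 rad/s
X_L = ωL = 221 Ω
X_C = 1/(ωC) = 152 Ω
X = 221 − 152 = 68.9 Ω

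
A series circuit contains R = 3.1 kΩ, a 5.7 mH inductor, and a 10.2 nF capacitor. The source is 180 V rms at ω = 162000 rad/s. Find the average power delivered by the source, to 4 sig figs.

10.34 W

X_L = ωL = 923.4 Ω
X_C = 1/(ωC) = 605.2 Ω
Net reactance X = X_L − X_C = 318.2 Ω
Z = 3100 + j318.2 Ω
|Z| = √(3100² + 318.2²) = 3116 Ω
∠Z = arctan(318.2/3100) = 5.861°
I = V/|Z| = 57.76 mA
P = VI cos φ = 180 × 0.05776 × cos(5.861°) = 10.34 W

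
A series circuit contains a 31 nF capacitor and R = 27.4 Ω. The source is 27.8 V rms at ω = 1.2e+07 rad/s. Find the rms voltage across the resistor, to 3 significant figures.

X_C = 1/(ωC) = 2.69 Ω
Z = 27.4 − j2.69 Ω
|Z| = √(27.4² + 2.69²) = 27.5 Ω
I = V/|Z| = 1.01 A
V_R = I·|Z_R| = 1.01 × 27.4 = 27.7 V

27.7 V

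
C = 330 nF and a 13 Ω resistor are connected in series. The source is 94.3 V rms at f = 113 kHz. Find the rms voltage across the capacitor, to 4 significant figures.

29.41 V

ω = 2πf = 710000 rad/s
X_C = 1/(ωC) = 4.268 Ω
Z = 13.00 − j4.268 Ω
|Z| = √(13.00² + 4.268²) = 13.68 Ω
I = V/|Z| = 6.892 A
V_C = I·|Z_C| = 6.892 × 4.268 = 29.41 V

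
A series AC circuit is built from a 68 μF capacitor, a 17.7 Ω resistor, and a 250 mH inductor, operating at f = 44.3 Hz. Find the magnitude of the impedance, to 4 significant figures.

24.37 Ω

ω = 2πf = 278.3 rad/s
X_L = ωL = 69.59 Ω
X_C = 1/(ωC) = 52.83 Ω
Net reactance X = X_L − X_C = 16.75 Ω
Z = 17.70 + j16.75 Ω
|Z| = √(17.70² + 16.75²) = 24.37 Ω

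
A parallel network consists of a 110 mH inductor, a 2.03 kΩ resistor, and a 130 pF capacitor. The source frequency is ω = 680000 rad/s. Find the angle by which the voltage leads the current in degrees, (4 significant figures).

X_L = ωL = 74800 Ω
X_C = 1/(ωC) = 11310 Ω
Parallel: admittances add. Y = 1/R + 1/(jωL) + jωC
Y = (0.0004926 + j7.503e-05) S
|Y| = 0.0004983 S → |Z| = 1/|Y| = 2007 Ω, ∠Z = −∠Y = -8.660°

-8.660°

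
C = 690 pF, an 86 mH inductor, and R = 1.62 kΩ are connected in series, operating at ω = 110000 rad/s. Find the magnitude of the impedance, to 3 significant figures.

X_L = ωL = 9460 Ω
X_C = 1/(ωC) = 13200 Ω
Net reactance X = X_L − X_C = -3720 Ω
Z = 1620 − j3720 Ω
|Z| = √(1620² + 3720²) = 4050 Ω

4050 Ω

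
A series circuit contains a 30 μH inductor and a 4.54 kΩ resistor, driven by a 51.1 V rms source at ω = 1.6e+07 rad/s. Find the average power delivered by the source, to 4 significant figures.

X_L = ωL = 480.0 Ω
Z = 4540 + j480.0 Ω
|Z| = √(4540² + 480.0²) = 4565 Ω
∠Z = arctan(480.0/4540) = 6.035°
I = V/|Z| = 11.19 mA
P = VI cos φ = 51.1 × 0.01119 × cos(6.035°) = 568.8 mW

568.8 mW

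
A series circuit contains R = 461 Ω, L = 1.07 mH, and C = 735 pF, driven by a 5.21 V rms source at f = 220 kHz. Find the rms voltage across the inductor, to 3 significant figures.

11.4 V

ω = 2πf = 1.382e+06 rad/s
X_L = ωL = 1480 Ω
X_C = 1/(ωC) = 984 Ω
Net reactance X = X_L − X_C = 495 Ω
Z = 461 + j495 Ω
|Z| = √(461² + 495²) = 676 Ω
I = V/|Z| = 7.70 mA
V_L = I·|Z_L| = 0.00770 × 1480 = 11.4 V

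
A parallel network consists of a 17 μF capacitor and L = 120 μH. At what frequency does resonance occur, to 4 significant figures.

3.524 kHz

ω₀ = 1/√(LC) = 1/√(0.00012 × 1.7e-05) = 22140 rad/s
f₀ = ω₀/(2π) = 3.524 kHz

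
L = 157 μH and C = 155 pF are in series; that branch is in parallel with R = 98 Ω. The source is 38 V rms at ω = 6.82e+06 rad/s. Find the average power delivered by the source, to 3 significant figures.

14.7 W

X_L = ωL = 1070 Ω
X_C = 1/(ωC) = 946 Ω
Branch 1: Z₁ = R = 98.0 Ω
Branch 2 (series LC): Z₂ = j(X_L − X_C) = j125 Ω
Parallel: Z = Z₁Z₂/(Z₁+Z₂), |Z| = 77.1 Ω, ∠Z = 38.2°
I = V/|Z| = 493 mA
P = VI cos φ = 38 × 0.493 × cos(38.2°) = 14.7 W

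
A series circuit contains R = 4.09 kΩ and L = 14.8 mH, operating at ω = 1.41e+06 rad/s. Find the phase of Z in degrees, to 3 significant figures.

78.9°

X_L = ωL = 20900 Ω
Z = 4090 + j20900 Ω
|Z| = √(4090² + 20900²) = 21300 Ω
∠Z = arctan(20900/4090) = 78.9°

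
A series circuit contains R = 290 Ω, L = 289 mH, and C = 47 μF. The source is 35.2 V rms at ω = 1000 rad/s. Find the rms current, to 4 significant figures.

89.19 mA

X_L = ωL = 289.0 Ω
X_C = 1/(ωC) = 21.28 Ω
Net reactance X = X_L − X_C = 267.7 Ω
Z = 290.0 + j267.7 Ω
|Z| = √(290.0² + 267.7²) = 394.7 Ω
I = V/|Z| = 35.2/394.7 = 89.19 mA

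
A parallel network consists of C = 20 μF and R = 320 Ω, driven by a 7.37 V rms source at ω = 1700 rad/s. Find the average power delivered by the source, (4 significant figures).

X_C = 1/(ωC) = 29.41 Ω
Parallel: admittances add. Y = 1/R + jωC
Y = (0.003125 + j0.03400) S
|Y| = 0.03414 S → |Z| = 1/|Y| = 29.29 Ω, ∠Z = −∠Y = -84.75°
I = V/|Z| = 251.6 mA
P = VI cos φ = 7.37 × 0.2516 × cos(-84.75°) = 169.7 mW

169.7 mW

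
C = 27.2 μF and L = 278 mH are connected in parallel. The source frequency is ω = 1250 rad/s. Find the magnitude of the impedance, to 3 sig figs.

32.1 Ω

X_L = ωL = 348 Ω
X_C = 1/(ωC) = 29.4 Ω
Parallel: admittances add. Y = 1/(jωL) + jωC
Y = (0 + j0.0311) S
|Y| = 0.0311 S → |Z| = 1/|Y| = 32.1 Ω, ∠Z = −∠Y = -90.0°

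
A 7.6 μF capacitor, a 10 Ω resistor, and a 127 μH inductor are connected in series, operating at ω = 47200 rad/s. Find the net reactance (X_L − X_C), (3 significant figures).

X_L = ωL = 5.99 Ω
X_C = 1/(ωC) = 2.79 Ω
X = 5.99 − 2.79 = 3.21 Ω

3.21 Ω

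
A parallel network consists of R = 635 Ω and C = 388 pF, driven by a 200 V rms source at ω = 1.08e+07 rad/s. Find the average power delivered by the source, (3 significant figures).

63.0 W

X_C = 1/(ωC) = 239 Ω
Parallel: admittances add. Y = 1/R + jωC
Y = (0.00157 + j0.00419) S
|Y| = 0.00448 S → |Z| = 1/|Y| = 223 Ω, ∠Z = −∠Y = -69.4°
I = V/|Z| = 895 mA
P = VI cos φ = 200 × 0.895 × cos(-69.4°) = 63.0 W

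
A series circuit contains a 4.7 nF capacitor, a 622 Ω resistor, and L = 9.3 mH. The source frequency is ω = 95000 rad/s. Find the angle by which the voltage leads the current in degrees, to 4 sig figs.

X_L = ωL = 883.5 Ω
X_C = 1/(ωC) = 2240 Ω
Net reactance X = X_L − X_C = -1356 Ω
Z = 622.0 − j1356 Ω
|Z| = √(622.0² + 1356²) = 1492 Ω
∠Z = arctan(-1356/622.0) = -65.36°

-65.36°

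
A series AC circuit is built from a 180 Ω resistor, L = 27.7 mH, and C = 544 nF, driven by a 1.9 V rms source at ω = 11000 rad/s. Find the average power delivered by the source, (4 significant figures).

12.66 mW

X_L = ωL = 304.7 Ω
X_C = 1/(ωC) = 167.1 Ω
Net reactance X = X_L − X_C = 137.6 Ω
Z = 180.0 + j137.6 Ω
|Z| = √(180.0² + 137.6²) = 226.6 Ω
∠Z = arctan(137.6/180.0) = 37.39°
I = V/|Z| = 8.386 mA
P = VI cos φ = 1.9 × 0.008386 × cos(37.39°) = 12.66 mW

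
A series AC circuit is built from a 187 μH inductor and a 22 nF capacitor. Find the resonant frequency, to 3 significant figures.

ω₀ = 1/√(LC) = 1/√(0.000187 × 2.2e-08) = 493000 rad/s
f₀ = ω₀/(2π) = 78.5 kHz

78.5 kHz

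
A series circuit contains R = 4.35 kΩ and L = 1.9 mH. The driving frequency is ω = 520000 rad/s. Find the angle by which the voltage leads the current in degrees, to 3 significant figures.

X_L = ωL = 988 Ω
Z = 4350 + j988 Ω
|Z| = √(4350² + 988²) = 4460 Ω
∠Z = arctan(988/4350) = 12.8°

12.8°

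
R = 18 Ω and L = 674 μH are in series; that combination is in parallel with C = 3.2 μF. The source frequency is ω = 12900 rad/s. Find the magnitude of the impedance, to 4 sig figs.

X_L = ωL = 8.695 Ω
X_C = 1/(ωC) = 24.22 Ω
Branch 1 (R+jX_L): Z₁ = 18.00 + j8.695 Ω, |Z₁| = 19.99 Ω
Branch 2 (−jX_C): Z₂ = −j24.22 Ω
Parallel: Z = Z₁Z₂/(Z₁+Z₂), |Z| = 20.37 Ω, ∠Z = -23.43°

20.37 Ω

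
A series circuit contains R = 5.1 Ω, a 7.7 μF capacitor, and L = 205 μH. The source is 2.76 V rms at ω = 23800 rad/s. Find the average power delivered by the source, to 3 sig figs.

X_L = ωL = 4.88 Ω
X_C = 1/(ωC) = 5.46 Ω
Net reactance X = X_L − X_C = -0.578 Ω
Z = 5.10 − j0.578 Ω
|Z| = √(5.10² + 0.578²) = 5.13 Ω
∠Z = arctan(-0.578/5.10) = -6.46°
I = V/|Z| = 538 mA
P = VI cos φ = 2.76 × 0.538 × cos(-6.46°) = 1.47 W

1.47 W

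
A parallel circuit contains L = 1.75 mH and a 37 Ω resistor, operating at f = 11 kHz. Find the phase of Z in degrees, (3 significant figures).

ω = 2πf = 69120 rad/s
X_L = ωL = 121 Ω
Parallel: admittances add. Y = 1/R + 1/(jωL)
Y = (0.0270 − j0.00827) S
|Y| = 0.0283 S → |Z| = 1/|Y| = 35.4 Ω, ∠Z = −∠Y = 17.0°

17.0°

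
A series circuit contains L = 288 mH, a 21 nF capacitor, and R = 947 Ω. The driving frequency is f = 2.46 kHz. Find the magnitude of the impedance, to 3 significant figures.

1670 Ω

ω = 2πf = 15460 rad/s
X_L = ωL = 4450 Ω
X_C = 1/(ωC) = 3080 Ω
Net reactance X = X_L − X_C = 1370 Ω
Z = 947 + j1370 Ω
|Z| = √(947² + 1370²) = 1670 Ω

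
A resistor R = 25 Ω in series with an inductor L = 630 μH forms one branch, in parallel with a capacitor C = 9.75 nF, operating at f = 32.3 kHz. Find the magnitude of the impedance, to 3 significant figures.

ω = 2πf = 202900 rad/s
X_L = ωL = 128 Ω
X_C = 1/(ωC) = 505 Ω
Branch 1 (R+jX_L): Z₁ = 25.0 + j128 Ω, |Z₁| = 130 Ω
Branch 2 (−jX_C): Z₂ = −j505 Ω
Parallel: Z = Z₁Z₂/(Z₁+Z₂), |Z| = 174 Ω, ∠Z = 75.1°

174 Ω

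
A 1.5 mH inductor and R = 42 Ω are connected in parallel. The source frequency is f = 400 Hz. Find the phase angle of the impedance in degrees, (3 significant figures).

ω = 2πf = 2513 rad/s
X_L = ωL = 3.77 Ω
Parallel: admittances add. Y = 1/R + 1/(jωL)
Y = (0.0238 − j0.265) S
|Y| = 0.266 S → |Z| = 1/|Y| = 3.75 Ω, ∠Z = −∠Y = 84.9°

84.9°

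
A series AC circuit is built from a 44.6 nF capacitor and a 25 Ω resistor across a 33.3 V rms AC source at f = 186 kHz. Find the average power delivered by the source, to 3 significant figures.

27.9 W

ω = 2πf = 1.169e+06 rad/s
X_C = 1/(ωC) = 19.2 Ω
Z = 25.0 − j19.2 Ω
|Z| = √(25.0² + 19.2²) = 31.5 Ω
∠Z = arctan(-19.2/25.0) = -37.5°
I = V/|Z| = 1.06 A
P = VI cos φ = 33.3 × 1.06 × cos(-37.5°) = 27.9 W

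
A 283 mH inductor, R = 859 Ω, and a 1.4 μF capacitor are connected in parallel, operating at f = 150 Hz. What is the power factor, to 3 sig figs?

0.432

ω = 2πf = 942.5 rad/s
X_L = ωL = 267 Ω
X_C = 1/(ωC) = 758 Ω
Parallel: admittances add. Y = 1/R + 1/(jωL) + jωC
Y = (0.00116 − j0.00243) S
|Y| = 0.00269 S → |Z| = 1/|Y| = 371 Ω, ∠Z = −∠Y = 64.4°
cos φ = cos(64.4°) = 0.432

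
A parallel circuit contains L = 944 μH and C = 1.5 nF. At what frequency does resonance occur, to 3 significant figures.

ω₀ = 1/√(LC) = 1/√(0.000944 × 1.5e-09) = 840400 rad/s
f₀ = ω₀/(2π) = 134 kHz

134 kHz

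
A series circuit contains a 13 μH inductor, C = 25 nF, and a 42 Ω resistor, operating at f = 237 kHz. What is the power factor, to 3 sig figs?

ω = 2πf = 1.489e+06 rad/s
X_L = ωL = 19.4 Ω
X_C = 1/(ωC) = 26.9 Ω
Net reactance X = X_L − X_C = -7.50 Ω
Z = 42.0 − j7.50 Ω
|Z| = √(42.0² + 7.50²) = 42.7 Ω
∠Z = arctan(-7.50/42.0) = -10.1°
cos φ = cos(-10.1°) = 0.984

0.984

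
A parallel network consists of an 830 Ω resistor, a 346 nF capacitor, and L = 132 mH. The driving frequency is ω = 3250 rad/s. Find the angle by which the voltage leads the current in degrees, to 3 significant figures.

X_L = ωL = 429 Ω
X_C = 1/(ωC) = 889 Ω
Parallel: admittances add. Y = 1/R + 1/(jωL) + jωC
Y = (0.00120 − j0.00121) S
|Y| = 0.00171 S → |Z| = 1/|Y| = 586 Ω, ∠Z = −∠Y = 45.0°

45.0°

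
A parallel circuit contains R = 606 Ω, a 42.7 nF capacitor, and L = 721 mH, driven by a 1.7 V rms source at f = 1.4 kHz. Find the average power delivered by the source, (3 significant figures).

ω = 2πf = 8796 rad/s
X_L = ωL = 6340 Ω
X_C = 1/(ωC) = 2660 Ω
Parallel: admittances add. Y = 1/R + 1/(jωL) + jωC
Y = (0.00165 + j0.000218) S
|Y| = 0.00166 S → |Z| = 1/|Y| = 601 Ω, ∠Z = −∠Y = -7.52°
I = V/|Z| = 2.83 mA
P = VI cos φ = 1.7 × 0.00283 × cos(-7.52°) = 4.77 mW

4.77 mW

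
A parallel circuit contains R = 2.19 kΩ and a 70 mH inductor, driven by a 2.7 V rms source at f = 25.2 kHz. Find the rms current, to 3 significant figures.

1.26 mA

ω = 2πf = 158300 rad/s
X_L = ωL = 11100 Ω
Parallel: admittances add. Y = 1/R + 1/(jωL)
Y = (0.000457 − j9.02e-05) S
|Y| = 0.000465 S → |Z| = 1/|Y| = 2150 Ω, ∠Z = −∠Y = 11.2°
I = V/|Z| = 2.7/2150 = 1.26 mA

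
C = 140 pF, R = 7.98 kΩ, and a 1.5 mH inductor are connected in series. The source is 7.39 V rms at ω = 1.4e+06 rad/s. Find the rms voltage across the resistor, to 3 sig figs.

6.92 V

X_L = ωL = 2100 Ω
X_C = 1/(ωC) = 5100 Ω
Net reactance X = X_L − X_C = -3000 Ω
Z = 7980 − j3000 Ω
|Z| = √(7980² + 3000²) = 8530 Ω
I = V/|Z| = 867 μA
V_R = I·|Z_R| = 0.000867 × 7980 = 6.92 V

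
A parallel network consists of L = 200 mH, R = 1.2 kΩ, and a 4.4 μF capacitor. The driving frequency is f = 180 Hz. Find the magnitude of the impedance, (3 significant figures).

ω = 2πf = 1131 rad/s
X_L = ωL = 226 Ω
X_C = 1/(ωC) = 201 Ω
Parallel: admittances add. Y = 1/R + 1/(jωL) + jωC
Y = (0.000833 + j0.000555) S
|Y| = 0.00100 S → |Z| = 1/|Y| = 999 Ω, ∠Z = −∠Y = -33.7°

999 Ω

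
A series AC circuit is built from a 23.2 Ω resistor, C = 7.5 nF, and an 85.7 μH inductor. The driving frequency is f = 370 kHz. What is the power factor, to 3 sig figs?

ω = 2πf = 2.325e+06 rad/s
X_L = ωL = 199 Ω
X_C = 1/(ωC) = 57.4 Ω
Net reactance X = X_L − X_C = 142 Ω
Z = 23.2 + j142 Ω
|Z| = √(23.2² + 142²) = 144 Ω
∠Z = arctan(142/23.2) = 80.7°
cos φ = cos(80.7°) = 0.161

0.161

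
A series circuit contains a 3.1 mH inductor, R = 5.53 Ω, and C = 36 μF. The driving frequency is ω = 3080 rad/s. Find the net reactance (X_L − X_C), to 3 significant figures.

X_L = ωL = 9.55 Ω
X_C = 1/(ωC) = 9.02 Ω
X = 9.55 − 9.02 = 0.529 Ω

0.529 Ω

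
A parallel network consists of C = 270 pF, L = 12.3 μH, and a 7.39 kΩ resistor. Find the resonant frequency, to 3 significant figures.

2.76 MHz

ω₀ = 1/√(LC) = 1/√(1.23e-05 × 2.7e-10) = 1.735e+07 rad/s
f₀ = ω₀/(2π) = 2.76 MHz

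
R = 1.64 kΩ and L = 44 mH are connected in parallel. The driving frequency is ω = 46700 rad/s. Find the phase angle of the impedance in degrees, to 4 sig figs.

X_L = ωL = 2055 Ω
Parallel: admittances add. Y = 1/R + 1/(jωL)
Y = (0.0006098 − j0.0004867) S
|Y| = 0.0007802 S → |Z| = 1/|Y| = 1282 Ω, ∠Z = −∠Y = 38.59°

38.59°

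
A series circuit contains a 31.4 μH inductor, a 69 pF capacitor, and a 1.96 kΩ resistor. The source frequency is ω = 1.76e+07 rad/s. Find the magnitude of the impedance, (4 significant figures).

1979 Ω

X_L = ωL = 552.6 Ω
X_C = 1/(ωC) = 823.5 Ω
Net reactance X = X_L − X_C = -270.8 Ω
Z = 1960 − j270.8 Ω
|Z| = √(1960² + 270.8²) = 1979 Ω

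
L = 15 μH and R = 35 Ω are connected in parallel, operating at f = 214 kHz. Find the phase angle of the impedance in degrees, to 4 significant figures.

ω = 2πf = 1.345e+06 rad/s
X_L = ωL = 20.17 Ω
Parallel: admittances add. Y = 1/R + 1/(jωL)
Y = (0.02857 − j0.04958) S
|Y| = 0.05722 S → |Z| = 1/|Y| = 17.48 Ω, ∠Z = −∠Y = 60.05°

60.05°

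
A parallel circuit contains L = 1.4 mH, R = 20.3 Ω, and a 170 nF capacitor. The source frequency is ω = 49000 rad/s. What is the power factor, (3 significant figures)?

0.992

X_L = ωL = 68.6 Ω
X_C = 1/(ωC) = 120 Ω
Parallel: admittances add. Y = 1/R + 1/(jωL) + jωC
Y = (0.0493 − j0.00625) S
|Y| = 0.0497 S → |Z| = 1/|Y| = 20.1 Ω, ∠Z = −∠Y = 7.23°
cos φ = cos(7.23°) = 0.992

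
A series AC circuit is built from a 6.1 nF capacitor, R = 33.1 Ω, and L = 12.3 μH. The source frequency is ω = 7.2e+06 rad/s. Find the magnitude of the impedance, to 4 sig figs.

X_L = ωL = 88.56 Ω
X_C = 1/(ωC) = 22.77 Ω
Net reactance X = X_L − X_C = 65.79 Ω
Z = 33.10 + j65.79 Ω
|Z| = √(33.10² + 65.79²) = 73.65 Ω

73.65 Ω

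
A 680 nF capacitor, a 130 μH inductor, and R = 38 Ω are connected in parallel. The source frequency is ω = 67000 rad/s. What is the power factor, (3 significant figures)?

X_L = ωL = 8.71 Ω
X_C = 1/(ωC) = 21.9 Ω
Parallel: admittances add. Y = 1/R + 1/(jωL) + jωC
Y = (0.0263 − j0.0693) S
|Y| = 0.0741 S → |Z| = 1/|Y| = 13.5 Ω, ∠Z = −∠Y = 69.2°
cos φ = cos(69.2°) = 0.355

0.355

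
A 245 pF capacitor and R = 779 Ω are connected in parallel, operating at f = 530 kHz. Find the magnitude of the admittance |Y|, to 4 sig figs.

ω = 2πf = 3.33e+06 rad/s
X_C = 1/(ωC) = 1226 Ω
Parallel: admittances add. Y = 1/R + jωC
Y = (0.001284 + j0.0008159) S
|Y| = 0.001521 S → |Z| = 1/|Y| = 657.5 Ω, ∠Z = −∠Y = -32.44°

1.521 mS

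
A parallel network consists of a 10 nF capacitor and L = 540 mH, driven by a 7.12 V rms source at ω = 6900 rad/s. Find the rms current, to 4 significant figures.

1.420 mA

X_L = ωL = 3726 Ω
X_C = 1/(ωC) = 14490 Ω
Parallel: admittances add. Y = 1/(jωL) + jωC
Y = (0 − j0.0001994) S
|Y| = 0.0001994 S → |Z| = 1/|Y| = 5015 Ω, ∠Z = −∠Y = 90.00°
I = V/|Z| = 7.12/5015 = 1.420 mA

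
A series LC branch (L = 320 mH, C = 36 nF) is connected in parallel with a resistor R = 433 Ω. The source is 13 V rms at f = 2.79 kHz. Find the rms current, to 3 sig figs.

ω = 2πf = 17530 rad/s
X_L = ωL = 5610 Ω
X_C = 1/(ωC) = 1580 Ω
Branch 1: Z₁ = R = 433 Ω
Branch 2 (series LC): Z₂ = j(X_L − X_C) = j4030 Ω
Parallel: Z = Z₁Z₂/(Z₁+Z₂), |Z| = 431 Ω, ∠Z = 6.14°
I = V/|Z| = 13/431 = 30.2 mA

30.2 mA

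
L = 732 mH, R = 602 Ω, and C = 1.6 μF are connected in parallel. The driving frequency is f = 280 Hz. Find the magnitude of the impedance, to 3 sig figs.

380 Ω

ω = 2πf = 1759 rad/s
X_L = ωL = 1290 Ω
X_C = 1/(ωC) = 355 Ω
Parallel: admittances add. Y = 1/R + 1/(jωL) + jωC
Y = (0.00166 + j0.00204) S
|Y| = 0.00263 S → |Z| = 1/|Y| = 380 Ω, ∠Z = −∠Y = -50.8°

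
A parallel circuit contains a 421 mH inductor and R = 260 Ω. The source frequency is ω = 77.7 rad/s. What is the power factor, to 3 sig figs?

0.125

X_L = ωL = 32.7 Ω
Parallel: admittances add. Y = 1/R + 1/(jωL)
Y = (0.00385 − j0.0306) S
|Y| = 0.0308 S → |Z| = 1/|Y| = 32.5 Ω, ∠Z = −∠Y = 82.8°
cos φ = cos(82.8°) = 0.125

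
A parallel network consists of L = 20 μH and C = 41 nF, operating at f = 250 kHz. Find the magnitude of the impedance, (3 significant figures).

30.7 Ω

ω = 2πf = 1.571e+06 rad/s
X_L = ωL = 31.4 Ω
X_C = 1/(ωC) = 15.5 Ω
Parallel: admittances add. Y = 1/(jωL) + jωC
Y = (0 + j0.0326) S
|Y| = 0.0326 S → |Z| = 1/|Y| = 30.7 Ω, ∠Z = −∠Y = -90.0°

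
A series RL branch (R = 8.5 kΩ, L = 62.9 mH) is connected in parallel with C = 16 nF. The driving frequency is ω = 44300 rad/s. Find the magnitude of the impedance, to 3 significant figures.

1470 Ω

X_L = ωL = 2790 Ω
X_C = 1/(ωC) = 1410 Ω
Branch 1 (R+jX_L): Z₁ = 8500 + j2790 Ω, |Z₁| = 8950 Ω
Branch 2 (−jX_C): Z₂ = −j1410 Ω
Parallel: Z = Z₁Z₂/(Z₁+Z₂), |Z| = 1470 Ω, ∠Z = -81.0°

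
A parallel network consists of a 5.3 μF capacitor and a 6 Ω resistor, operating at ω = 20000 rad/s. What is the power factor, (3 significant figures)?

0.844

X_C = 1/(ωC) = 9.43 Ω
Parallel: admittances add. Y = 1/R + jωC
Y = (0.167 + j0.106) S
|Y| = 0.198 S → |Z| = 1/|Y| = 5.06 Ω, ∠Z = −∠Y = -32.5°
cos φ = cos(-32.5°) = 0.844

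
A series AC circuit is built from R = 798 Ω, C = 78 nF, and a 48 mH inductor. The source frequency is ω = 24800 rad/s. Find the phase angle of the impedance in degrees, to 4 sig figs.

40.16°

X_L = ωL = 1190 Ω
X_C = 1/(ωC) = 517.0 Ω
Net reactance X = X_L − X_C = 673.4 Ω
Z = 798.0 + j673.4 Ω
|Z| = √(798.0² + 673.4²) = 1044 Ω
∠Z = arctan(673.4/798.0) = 40.16°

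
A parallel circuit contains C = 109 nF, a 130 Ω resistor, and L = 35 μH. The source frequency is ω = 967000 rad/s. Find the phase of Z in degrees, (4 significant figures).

-84.21°

X_L = ωL = 33.84 Ω
X_C = 1/(ωC) = 9.487 Ω
Parallel: admittances add. Y = 1/R + 1/(jωL) + jωC
Y = (0.007692 + j0.07586) S
|Y| = 0.07625 S → |Z| = 1/|Y| = 13.12 Ω, ∠Z = −∠Y = -84.21°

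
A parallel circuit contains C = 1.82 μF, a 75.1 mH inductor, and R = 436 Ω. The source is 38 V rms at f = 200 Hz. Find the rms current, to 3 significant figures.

328 mA

ω = 2πf = 1257 rad/s
X_L = ωL = 94.4 Ω
X_C = 1/(ωC) = 437 Ω
Parallel: admittances add. Y = 1/R + 1/(jωL) + jωC
Y = (0.00229 − j0.00831) S
|Y| = 0.00862 S → |Z| = 1/|Y| = 116 Ω, ∠Z = −∠Y = 74.6°
I = V/|Z| = 38/116 = 328 mA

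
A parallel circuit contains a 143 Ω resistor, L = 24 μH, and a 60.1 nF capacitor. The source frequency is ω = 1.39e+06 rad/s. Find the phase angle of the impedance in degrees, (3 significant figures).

X_L = ωL = 33.4 Ω
X_C = 1/(ωC) = 12.0 Ω
Parallel: admittances add. Y = 1/R + 1/(jωL) + jωC
Y = (0.00699 + j0.0536) S
|Y| = 0.0540 S → |Z| = 1/|Y| = 18.5 Ω, ∠Z = −∠Y = -82.6°

-82.6°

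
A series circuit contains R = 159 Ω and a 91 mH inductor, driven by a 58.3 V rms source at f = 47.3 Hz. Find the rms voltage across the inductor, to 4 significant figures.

9.776 V

ω = 2πf = 297.2 rad/s
X_L = ωL = 27.04 Ω
Z = 159.0 + j27.04 Ω
|Z| = √(159.0² + 27.04²) = 161.3 Ω
I = V/|Z| = 361.5 mA
V_L = I·|Z_L| = 0.3615 × 27.04 = 9.776 V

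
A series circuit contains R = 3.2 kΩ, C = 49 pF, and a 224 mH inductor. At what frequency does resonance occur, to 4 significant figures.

48.04 kHz

ω₀ = 1/√(LC) = 1/√(0.224 × 4.9e-11) = 301800 rad/s
f₀ = ω₀/(2π) = 48.04 kHz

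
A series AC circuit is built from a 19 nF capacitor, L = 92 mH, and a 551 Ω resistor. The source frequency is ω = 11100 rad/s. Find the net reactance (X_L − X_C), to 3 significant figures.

X_L = ωL = 1020 Ω
X_C = 1/(ωC) = 4740 Ω
X = 1020 − 4740 = -3720 Ω

-3720 Ω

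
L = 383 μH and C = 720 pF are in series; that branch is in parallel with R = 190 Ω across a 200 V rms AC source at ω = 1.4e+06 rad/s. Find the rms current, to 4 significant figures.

X_L = ωL = 536.2 Ω
X_C = 1/(ωC) = 992.1 Ω
Branch 1: Z₁ = R = 190.0 Ω
Branch 2 (series LC): Z₂ = j(X_L − X_C) = −j455.9 Ω
Parallel: Z = Z₁Z₂/(Z₁+Z₂), |Z| = 175.4 Ω, ∠Z = -22.63°
I = V/|Z| = 200/175.4 = 1.140 A

1.140 A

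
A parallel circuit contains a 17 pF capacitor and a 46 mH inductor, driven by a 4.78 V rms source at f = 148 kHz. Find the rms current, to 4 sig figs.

36.18 μA

ω = 2πf = 929900 rad/s
X_L = ωL = 42780 Ω
X_C = 1/(ωC) = 63260 Ω
Parallel: admittances add. Y = 1/(jωL) + jωC
Y = (0 − j7.569e-06) S
|Y| = 7.569e-06 S → |Z| = 1/|Y| = 132100 Ω, ∠Z = −∠Y = 90.00°
I = V/|Z| = 4.78/132100 = 36.18 μA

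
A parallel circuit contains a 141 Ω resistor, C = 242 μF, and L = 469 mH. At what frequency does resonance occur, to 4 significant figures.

14.94 Hz

ω₀ = 1/√(LC) = 1/√(0.469 × 0.000242) = 93.87 rad/s
f₀ = ω₀/(2π) = 14.94 Hz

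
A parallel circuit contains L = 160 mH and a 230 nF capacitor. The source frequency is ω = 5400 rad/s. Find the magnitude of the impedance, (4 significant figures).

11820 Ω

X_L = ωL = 864.0 Ω
X_C = 1/(ωC) = 805.2 Ω
Parallel: admittances add. Y = 1/(jωL) + jωC
Y = (0 + j8.459e-05) S
|Y| = 8.459e-05 S → |Z| = 1/|Y| = 11820 Ω, ∠Z = −∠Y = -90.00°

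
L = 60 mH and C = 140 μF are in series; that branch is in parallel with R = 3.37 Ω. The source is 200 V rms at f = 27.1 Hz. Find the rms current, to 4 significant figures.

ω = 2πf = 170.3 rad/s
X_L = ωL = 10.22 Ω
X_C = 1/(ωC) = 41.95 Ω
Branch 1: Z₁ = R = 3.370 Ω
Branch 2 (series LC): Z₂ = j(X_L − X_C) = −j31.73 Ω
Parallel: Z = Z₁Z₂/(Z₁+Z₂), |Z| = 3.351 Ω, ∠Z = -6.062°
I = V/|Z| = 200/3.351 = 59.68 A

59.68 A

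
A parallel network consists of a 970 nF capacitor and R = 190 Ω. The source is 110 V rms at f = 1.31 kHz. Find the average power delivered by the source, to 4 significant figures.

ω = 2πf = 8231 rad/s
X_C = 1/(ωC) = 125.2 Ω
Parallel: admittances add. Y = 1/R + jωC
Y = (0.005263 + j0.007984) S
|Y| = 0.009563 S → |Z| = 1/|Y| = 104.6 Ω, ∠Z = −∠Y = -56.61°
I = V/|Z| = 1.052 A
P = VI cos φ = 110 × 1.052 × cos(-56.61°) = 63.68 W

63.68 W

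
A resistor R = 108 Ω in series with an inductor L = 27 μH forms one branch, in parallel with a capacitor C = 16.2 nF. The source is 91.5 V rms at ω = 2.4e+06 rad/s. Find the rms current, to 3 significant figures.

3.24 A

X_L = ωL = 64.8 Ω
X_C = 1/(ωC) = 25.7 Ω
Branch 1 (R+jX_L): Z₁ = 108 + j64.8 Ω, |Z₁| = 126 Ω
Branch 2 (−jX_C): Z₂ = −j25.7 Ω
Parallel: Z = Z₁Z₂/(Z₁+Z₂), |Z| = 28.2 Ω, ∠Z = -78.9°
I = V/|Z| = 91.5/28.2 = 3.24 A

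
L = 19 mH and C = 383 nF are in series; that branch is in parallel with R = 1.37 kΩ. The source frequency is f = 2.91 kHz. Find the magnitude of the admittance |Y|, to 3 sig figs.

4.94 mS

ω = 2πf = 18280 rad/s
X_L = ωL = 347 Ω
X_C = 1/(ωC) = 143 Ω
Branch 1: Z₁ = R = 1370 Ω
Branch 2 (series LC): Z₂ = j(X_L − X_C) = j205 Ω
Parallel: Z = Z₁Z₂/(Z₁+Z₂), |Z| = 202 Ω, ∠Z = 81.5°
|Y| = 1/|Z| = 4.94 mS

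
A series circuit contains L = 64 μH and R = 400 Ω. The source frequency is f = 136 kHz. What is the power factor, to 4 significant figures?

0.9908

ω = 2πf = 854500 rad/s
X_L = ωL = 54.69 Ω
Z = 400.0 + j54.69 Ω
|Z| = √(400.0² + 54.69²) = 403.7 Ω
∠Z = arctan(54.69/400.0) = 7.785°
cos φ = cos(7.785°) = 0.9908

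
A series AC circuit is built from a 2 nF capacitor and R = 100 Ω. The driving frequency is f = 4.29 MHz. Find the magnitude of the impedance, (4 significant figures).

101.7 Ω

ω = 2πf = 2.695e+07 rad/s
X_C = 1/(ωC) = 18.55 Ω
Z = 100.0 − j18.55 Ω
|Z| = √(100.0² + 18.55²) = 101.7 Ω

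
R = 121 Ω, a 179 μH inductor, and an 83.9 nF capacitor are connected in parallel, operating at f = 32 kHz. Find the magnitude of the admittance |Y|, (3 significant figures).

ω = 2πf = 201100 rad/s
X_L = ωL = 36.0 Ω
X_C = 1/(ωC) = 59.3 Ω
Parallel: admittances add. Y = 1/R + 1/(jωL) + jωC
Y = (0.00826 − j0.0109) S
|Y| = 0.0137 S → |Z| = 1/|Y| = 73.0 Ω, ∠Z = −∠Y = 52.9°

13.7 mS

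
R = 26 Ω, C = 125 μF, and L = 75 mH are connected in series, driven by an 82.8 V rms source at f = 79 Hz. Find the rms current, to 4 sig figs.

2.472 A

ω = 2πf = 496.4 rad/s
X_L = ωL = 37.23 Ω
X_C = 1/(ωC) = 16.12 Ω
Net reactance X = X_L − X_C = 21.11 Ω
Z = 26.00 + j21.11 Ω
|Z| = √(26.00² + 21.11²) = 33.49 Ω
I = V/|Z| = 82.8/33.49 = 2.472 A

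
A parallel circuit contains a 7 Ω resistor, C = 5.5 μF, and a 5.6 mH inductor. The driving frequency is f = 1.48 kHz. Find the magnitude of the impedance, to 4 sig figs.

6.831 Ω

ω = 2πf = 9299 rad/s
X_L = ωL = 52.08 Ω
X_C = 1/(ωC) = 19.55 Ω
Parallel: admittances add. Y = 1/R + 1/(jωL) + jωC
Y = (0.1429 + j0.03194) S
|Y| = 0.1464 S → |Z| = 1/|Y| = 6.831 Ω, ∠Z = −∠Y = -12.60°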